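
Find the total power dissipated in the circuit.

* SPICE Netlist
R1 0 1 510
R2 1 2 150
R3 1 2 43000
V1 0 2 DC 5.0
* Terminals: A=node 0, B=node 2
Nodal analysis, taking node 2 as the 0 V reference.
Source V1 fixes V_0 = 5 V.
KCL at each unknown node (sum of currents leaving = 0; resistances in Ω):
  Node 1: (V_1 - 5)/510 + (V_1 - 0)/150 + (V_1 - 0)/43000 = 0
Collecting terms: 0.008651 × V_1 = 0.009804  =>  V_1 = 1.133 V
Power in each resistor, P = (ΔV)²/R:
  P_R1 = (5 - 1.133)²/510 = 0.02932 W
  P_R2 = (1.133 - 0)²/150 = 0.008563 W
  P_R3 = (1.133 - 0)²/43000 = 0.00002987 W
P_total = P_R1 + P_R2 + P_R3 = 0.03791 W

Final answer: 0.03791 W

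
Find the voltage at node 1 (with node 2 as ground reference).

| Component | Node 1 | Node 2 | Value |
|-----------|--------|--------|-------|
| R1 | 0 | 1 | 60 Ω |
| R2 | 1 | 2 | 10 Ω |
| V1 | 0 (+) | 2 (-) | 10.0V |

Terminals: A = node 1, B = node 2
Nodal analysis, taking node 2 as the 0 V reference.
Source V1 fixes V_0 = 10 V.
KCL at each unknown node (sum of currents leaving = 0; resistances in Ω):
  Node 1: (V_1 - 10)/60 + (V_1 - 0)/10 = 0
Collecting terms: 0.1167 × V_1 = 0.1667  =>  V_1 = 1.429 V
The requested potential is V_1 = 1.429 V.

Final answer: V_1 = 1.429 V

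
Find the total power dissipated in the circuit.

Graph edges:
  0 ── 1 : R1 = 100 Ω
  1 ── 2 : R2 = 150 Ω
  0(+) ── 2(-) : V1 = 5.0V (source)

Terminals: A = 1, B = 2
Nodal analysis, taking node 2 as the 0 V reference.
Source V1 fixes V_0 = 5 V.
KCL at each unknown node (sum of currents leaving = 0; resistances in Ω):
  Node 1: (V_1 - 5)/100 + (V_1 - 0)/150 = 0
Collecting terms: 0.01667 × V_1 = 0.05  =>  V_1 = 3 V
Power in each resistor, P = (ΔV)²/R:
  P_R1 = (5 - 3)²/100 = 0.04 W
  P_R2 = (3 - 0)²/150 = 0.06 W
P_total = P_R1 + P_R2 = 0.1 W

Final answer: 0.1 W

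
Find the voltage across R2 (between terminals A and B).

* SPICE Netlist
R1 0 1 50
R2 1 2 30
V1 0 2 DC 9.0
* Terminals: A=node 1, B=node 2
R1 and R2 are in series across V1 (node 0 → node 1 → node 2), and the output A–B is taken across R2, so this is a voltage divider.
Series current: I = V1/(R1 + R2) = 9/(50 + 30) = 9/80 = 0.1125 A
V_R2 = I × R2 = V1 × R2/(R1 + R2) = 9 × 30/80 = 3.375 V

Final answer: 3.375 V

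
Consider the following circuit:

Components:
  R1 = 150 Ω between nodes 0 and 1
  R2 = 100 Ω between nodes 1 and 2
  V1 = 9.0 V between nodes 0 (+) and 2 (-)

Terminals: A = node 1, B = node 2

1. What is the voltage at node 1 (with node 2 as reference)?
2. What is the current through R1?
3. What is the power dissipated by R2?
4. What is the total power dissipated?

Nodal analysis, taking node 2 as the 0 V reference.
Source V1 fixes V_0 = 9 V.
KCL at each unknown node (sum of currents leaving = 0; resistances in Ω):
  Node 1: (V_1 - 9)/150 + (V_1 - 0)/100 = 0
Collecting terms: 0.01667 × V_1 = 0.06  =>  V_1 = 3.6 V
Part 1:
  Read off the nodal solution: V_1 = 3.6 V
Part 2:
  I_R1 = (V_0 - V_1)/R1 = (9 - 3.6)/150 = 0.036 A
  Magnitude: I_R1 = 0.036 A
Part 3:
  I_R2 = (V_1 - V_2)/R2 = (3.6 - 0)/100 = 0.036 A
  P_R2 = I_R2² × R2 = (0.036)² × 100 = 0.1296 W
Part 4:
  Power in each resistor, P = (ΔV)²/R:
    P_R1 = (9 - 3.6)²/150 = 0.1944 W
    P_R2 = (3.6 - 0)²/100 = 0.1296 W
  P_total = P_R1 + P_R2 = 0.324 W

Final answers:
1. V_1 = 3.6 V
2. I_R1 = 0.036 A
3. P_R2 = 0.1296 W
4. P_total = 0.324 W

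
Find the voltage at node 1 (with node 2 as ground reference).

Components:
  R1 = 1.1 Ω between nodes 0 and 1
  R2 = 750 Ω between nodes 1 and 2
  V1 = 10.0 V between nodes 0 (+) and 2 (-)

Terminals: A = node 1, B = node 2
Nodal analysis, taking node 2 as the 0 V reference.
Source V1 fixes V_0 = 10 V.
KCL at each unknown node (sum of currents leaving = 0; resistances in Ω):
  Node 1: (V_1 - 10)/1.1 + (V_1 - 0)/750 = 0
Collecting terms: 0.9104 × V_1 = 9.091  =>  V_1 = 9.985 V
The requested potential is V_1 = 9.985 V.

Final answer: V_1 = 9.985 V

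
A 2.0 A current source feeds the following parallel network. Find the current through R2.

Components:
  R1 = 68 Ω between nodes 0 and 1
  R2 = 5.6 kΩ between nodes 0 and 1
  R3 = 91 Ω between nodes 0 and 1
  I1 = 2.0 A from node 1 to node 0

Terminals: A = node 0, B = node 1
All resistors sit directly between nodes 0 and 1, so they are in parallel and share one voltage V; the full source current 2 A splits among them.
1/R_par = 1/68 + 1/5600 + 1/91 = 0.02587 S  =>  R_par = 38.65 Ω
V = I × R_par = 2 × 38.65 = 77.3 V
I_R2 = V/R2 = 77.3/5600 = 0.0138 A

Final answer: 0.0138 A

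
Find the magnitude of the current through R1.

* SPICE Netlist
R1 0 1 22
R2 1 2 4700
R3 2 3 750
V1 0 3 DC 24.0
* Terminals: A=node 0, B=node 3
Nodal analysis, taking node 3 as the 0 V reference.
Source V1 fixes V_0 = 24 V.
KCL at each unknown node (sum of currents leaving = 0; resistances in Ω):
  Node 1: (V_1 - 24)/22 + (V_1 - V_2)/4700 = 0
  Node 2: (V_2 - V_1)/4700 + (V_2 - 0)/750 = 0
Collecting terms (coefficients in siemens):
  0.04567·V_1 - 0.0002128·V_2 = 1.091
  0.001546·V_2 - 0.0002128·V_1 = 0
Determinant D = (0.04567)(0.001546) - (-0.0002128)(-0.0002128) = 0.00007056
V_1 = [(1.091)(0.001546) - (-0.0002128)(0)]/D = 23.9 V
V_2 = [(0.04567)(0) - (1.091)(-0.0002128)]/D = 3.289 V
I_R1 = (V_0 - V_1)/R1 = (24 - 23.9)/22 = 0.004386 A
|I_R1| = 0.004386 A

Final answer: |I_R1| = 0.004386 A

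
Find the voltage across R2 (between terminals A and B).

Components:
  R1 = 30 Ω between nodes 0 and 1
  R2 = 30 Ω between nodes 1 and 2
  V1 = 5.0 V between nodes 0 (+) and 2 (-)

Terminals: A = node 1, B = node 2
R1 and R2 are in series across V1 (node 0 → node 1 → node 2), and the output A–B is taken across R2, so this is a voltage divider.
Series current: I = V1/(R1 + R2) = 5/(30 + 30) = 5/60 = 0.08333 A
V_R2 = I × R2 = V1 × R2/(R1 + R2) = 5 × 30/60 = 2.5 V

Final answer: 2.5 V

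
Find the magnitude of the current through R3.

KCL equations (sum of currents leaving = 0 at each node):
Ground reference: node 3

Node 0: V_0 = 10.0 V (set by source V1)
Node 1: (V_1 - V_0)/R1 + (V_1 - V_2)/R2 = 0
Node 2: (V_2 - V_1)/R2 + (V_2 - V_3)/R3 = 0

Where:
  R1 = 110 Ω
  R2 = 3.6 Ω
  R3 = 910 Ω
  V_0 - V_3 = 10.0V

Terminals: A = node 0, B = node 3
Nodal analysis, taking node 3 as the 0 V reference.
Source V1 fixes V_0 = 10 V.
KCL at each unknown node (sum of currents leaving = 0; resistances in Ω):
  Node 1: (V_1 - 10)/110 + (V_1 - V_2)/3.6 = 0
  Node 2: (V_2 - V_1)/3.6 + (V_2 - 0)/910 = 0
Collecting terms (coefficients in siemens):
  0.2869·V_1 - 0.2778·V_2 = 0.09091
  0.2789·V_2 - 0.2778·V_1 = 0
Determinant D = (0.2869)(0.2789) - (-0.2778)(-0.2778) = 0.00284
V_1 = [(0.09091)(0.2789) - (-0.2778)(0)]/D = 8.925 V
V_2 = [(0.2869)(0) - (0.09091)(-0.2778)]/D = 8.89 V
I_R3 = (V_2 - V_3)/R3 = (8.89 - 0)/910 = 0.009769 A
|I_R3| = 0.009769 A

Final answer: |I_R3| = 0.009769 A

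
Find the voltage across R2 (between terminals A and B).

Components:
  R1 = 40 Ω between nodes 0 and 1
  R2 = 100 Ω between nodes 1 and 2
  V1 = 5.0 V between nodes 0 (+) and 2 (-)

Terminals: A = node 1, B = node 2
R1 and R2 are in series across V1 (node 0 → node 1 → node 2), and the output A–B is taken across R2, so this is a voltage divider.
Series current: I = V1/(R1 + R2) = 5/(40 + 100) = 5/140 = 0.03571 A
V_R2 = I × R2 = V1 × R2/(R1 + R2) = 5 × 100/140 = 3.571 V

Final answer: 3.571 V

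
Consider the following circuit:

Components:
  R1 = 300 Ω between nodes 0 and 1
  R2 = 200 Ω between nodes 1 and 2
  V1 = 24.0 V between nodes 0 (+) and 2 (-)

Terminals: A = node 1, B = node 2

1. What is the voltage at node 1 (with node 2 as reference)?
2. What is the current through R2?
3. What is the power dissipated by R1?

Nodal analysis, taking node 2 as the 0 V reference.
Source V1 fixes V_0 = 24 V.
KCL at each unknown node (sum of currents leaving = 0; resistances in Ω):
  Node 1: (V_1 - 24)/300 + (V_1 - 0)/200 = 0
Collecting terms: 0.008333 × V_1 = 0.08  =>  V_1 = 9.6 V
Part 1:
  Read off the nodal solution: V_1 = 9.6 V
Part 2:
  I_R2 = (V_1 - V_2)/R2 = (9.6 - 0)/200 = 0.048 A
  Magnitude: I_R2 = 0.048 A
Part 3:
  I_R1 = (V_0 - V_1)/R1 = (24 - 9.6)/300 = 0.048 A
  P_R1 = I_R1² × R1 = (0.048)² × 300 = 0.6912 W

Final answers:
1. V_1 = 9.6 V
2. I_R2 = 0.048 A
3. P_R1 = 0.6912 W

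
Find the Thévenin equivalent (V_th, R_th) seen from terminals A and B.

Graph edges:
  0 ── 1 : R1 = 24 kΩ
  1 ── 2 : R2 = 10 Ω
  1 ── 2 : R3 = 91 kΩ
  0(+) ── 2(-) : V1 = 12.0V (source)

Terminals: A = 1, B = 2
Step 1 — V_th is the open-circuit voltage V_A - V_B (nothing connected across the terminals).
Nodal analysis, taking node 2 as the 0 V reference.
Source V1 fixes V_0 = 12 V.
KCL at each unknown node (sum of currents leaving = 0; resistances in Ω):
  Node 1: (V_1 - 12)/24000 + (V_1 - 0)/10 + (V_1 - 0)/91000 = 0
Collecting terms: 0.1001 × V_1 = 0.0005  =>  V_1 = 0.004997 V
V_th = V_1 - V_2 = 0.004997 - 0 = 0.004997 V
Step 2 — R_th: zero the source — replace V1 by a short circuit (node 2 merges into node 0) — and find the resistance seen between A (node 1) and B (node 0).
Reduce the network between node 1 (A) and node 0 (B) by series/parallel combination:
  Rp1 = R1 ‖ R2 ‖ R3 (parallel, all between nodes 0 and 1) = 1/(1/24000 + 1/10 + 1/91000) = 9.995 Ω
R_th = 9.995 Ω

Final answer: V_th = 0.004997 V, R_th = 9.995 Ω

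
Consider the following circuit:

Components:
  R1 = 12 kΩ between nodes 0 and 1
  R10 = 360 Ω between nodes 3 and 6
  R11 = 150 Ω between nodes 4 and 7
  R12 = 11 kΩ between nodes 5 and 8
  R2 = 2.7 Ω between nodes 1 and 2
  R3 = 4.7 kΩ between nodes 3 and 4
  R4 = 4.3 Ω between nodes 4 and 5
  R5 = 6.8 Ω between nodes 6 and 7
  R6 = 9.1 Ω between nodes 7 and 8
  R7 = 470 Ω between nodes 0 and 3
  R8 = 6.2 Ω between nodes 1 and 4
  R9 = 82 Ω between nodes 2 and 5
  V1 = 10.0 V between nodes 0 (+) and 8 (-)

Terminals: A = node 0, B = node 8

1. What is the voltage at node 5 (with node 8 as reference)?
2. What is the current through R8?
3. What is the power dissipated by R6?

Nodal analysis, taking node 8 as the 0 V reference.
Source V1 fixes V_0 = 10 V.
KCL at each unknown node (sum of currents leaving = 0; resistances in Ω):
  Node 1: (V_1 - 10)/12000 + (V_1 - V_2)/2.7 + (V_1 - V_4)/6.2 = 0
  Node 2: (V_2 - V_1)/2.7 + (V_2 - V_5)/82 = 0
  Node 3: (V_3 - V_4)/4700 + (V_3 - 10)/470 + (V_3 - V_6)/360 = 0
  Node 4: (V_4 - V_3)/4700 + (V_4 - V_5)/4.3 + (V_4 - V_1)/6.2 + (V_4 - V_7)/150 = 0
  Node 5: (V_5 - V_4)/4.3 + (V_5 - V_2)/82 + (V_5 - 0)/11000 = 0
  Node 6: (V_6 - V_7)/6.8 + (V_6 - V_3)/360 = 0
  Node 7: (V_7 - V_6)/6.8 + (V_7 - 0)/9.1 + (V_7 - V_4)/150 = 0
Collecting terms (coefficients in siemens):
  0.5317·V_1 - 0.3704·V_2 - 0.1613·V_4 = 0.0008333
  0.3826·V_2 - 0.3704·V_1 - 0.0122·V_5 = 0
  0.005118·V_3 - 0.0002128·V_4 - 0.002778·V_6 = 0.02128
  0.4007·V_4 - 0.1613·V_1 - 0.0002128·V_3 - 0.2326·V_5 - 0.006667·V_7 = 0
  0.2448·V_5 - 0.0122·V_2 - 0.2326·V_4 = 0
  0.1498·V_6 - 0.002778·V_3 - 0.1471·V_7 = 0
  0.2636·V_7 - 0.006667·V_4 - 0.1471·V_6 = 0
Solving these 7 simultaneous equations (Gaussian elimination) gives:
  V_1 = 0.3631 V, V_2 = 0.363 V, V_3 = 4.278 V, V_4 = 0.3585 V
  V_5 = 0.3586 V, V_6 = 0.1949 V, V_7 = 0.1178 V
Part 1:
  Read off the nodal solution: V_5 = 0.3586 V
Part 2:
  I_R8 = (V_1 - V_4)/R8 = (0.3631 - 0.3585)/6.2 = 0.0007493 A
  Magnitude: I_R8 = 0.0007493 A
Part 3:
  I_R6 = (V_7 - V_8)/R6 = (0.1178 - 0)/9.1 = 0.01295 A
  P_R6 = I_R6² × R6 = (0.01295)² × 9.1 = 0.001525 W

Final answers:
1. V_5 = 0.3586 V
2. I_R8 = 0.0007493 A
3. P_R6 = 0.001525 W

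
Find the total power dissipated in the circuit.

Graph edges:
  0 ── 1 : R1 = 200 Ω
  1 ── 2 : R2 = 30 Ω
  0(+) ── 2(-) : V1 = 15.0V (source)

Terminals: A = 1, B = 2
Nodal analysis, taking node 2 as the 0 V reference.
Source V1 fixes V_0 = 15 V.
KCL at each unknown node (sum of currents leaving = 0; resistances in Ω):
  Node 1: (V_1 - 15)/200 + (V_1 - 0)/30 = 0
Collecting terms: 0.03833 × V_1 = 0.075  =>  V_1 = 1.957 V
Power in each resistor, P = (ΔV)²/R:
  P_R1 = (15 - 1.957)²/200 = 0.8507 W
  P_R2 = (1.957 - 0)²/30 = 0.1276 W
P_total = P_R1 + P_R2 = 0.9783 W

Final answer: 0.9783 W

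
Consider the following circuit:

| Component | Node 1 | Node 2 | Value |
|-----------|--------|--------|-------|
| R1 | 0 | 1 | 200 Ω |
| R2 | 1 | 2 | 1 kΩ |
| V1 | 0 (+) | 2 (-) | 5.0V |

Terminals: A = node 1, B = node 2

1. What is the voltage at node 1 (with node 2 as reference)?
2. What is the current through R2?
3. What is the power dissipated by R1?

Nodal analysis, taking node 2 as the 0 V reference.
Source V1 fixes V_0 = 5 V.
KCL at each unknown node (sum of currents leaving = 0; resistances in Ω):
  Node 1: (V_1 - 5)/200 + (V_1 - 0)/1000 = 0
Collecting terms: 0.006 × V_1 = 0.025  =>  V_1 = 4.167 V
Part 1:
  Read off the nodal solution: V_1 = 4.167 V
Part 2:
  I_R2 = (V_1 - V_2)/R2 = (4.167 - 0)/1000 = 0.004167 A
  Magnitude: I_R2 = 0.004167 A
Part 3:
  I_R1 = (V_0 - V_1)/R1 = (5 - 4.167)/200 = 0.004167 A
  P_R1 = I_R1² × R1 = (0.004167)² × 200 = 0.003472 W

Final answers:
1. V_1 = 4.167 V
2. I_R2 = 0.004167 A
3. P_R1 = 0.003472 W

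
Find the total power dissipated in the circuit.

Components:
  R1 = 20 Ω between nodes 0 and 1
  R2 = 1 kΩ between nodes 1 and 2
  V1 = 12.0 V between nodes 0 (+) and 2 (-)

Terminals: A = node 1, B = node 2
Nodal analysis, taking node 2 as the 0 V reference.
Source V1 fixes V_0 = 12 V.
KCL at each unknown node (sum of currents leaving = 0; resistances in Ω):
  Node 1: (V_1 - 12)/20 + (V_1 - 0)/1000 = 0
Collecting terms: 0.051 × V_1 = 0.6  =>  V_1 = 11.76 V
Power in each resistor, P = (ΔV)²/R:
  P_R1 = (12 - 11.76)²/20 = 0.002768 W
  P_R2 = (11.76 - 0)²/1000 = 0.1384 W
P_total = P_R1 + P_R2 = 0.1412 W

Final answer: 0.1412 W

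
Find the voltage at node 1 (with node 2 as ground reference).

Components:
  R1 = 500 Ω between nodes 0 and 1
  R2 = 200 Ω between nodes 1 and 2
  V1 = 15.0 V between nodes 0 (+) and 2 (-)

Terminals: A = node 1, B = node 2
Nodal analysis, taking node 2 as the 0 V reference.
Source V1 fixes V_0 = 15 V.
KCL at each unknown node (sum of currents leaving = 0; resistances in Ω):
  Node 1: (V_1 - 15)/500 + (V_1 - 0)/200 = 0
Collecting terms: 0.007 × V_1 = 0.03  =>  V_1 = 4.286 V
The requested potential is V_1 = 4.286 V.

Final answer: V_1 = 4.286 V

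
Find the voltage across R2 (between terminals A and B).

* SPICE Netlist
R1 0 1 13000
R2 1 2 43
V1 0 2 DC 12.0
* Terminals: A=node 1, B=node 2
R1 and R2 are in series across V1 (node 0 → node 1 → node 2), and the output A–B is taken across R2, so this is a voltage divider.
Series current: I = V1/(R1 + R2) = 12/(13000 + 43) = 12/13040 = 0.00092 A
V_R2 = I × R2 = V1 × R2/(R1 + R2) = 12 × 43/13040 = 0.03956 V

Final answer: 0.03956 V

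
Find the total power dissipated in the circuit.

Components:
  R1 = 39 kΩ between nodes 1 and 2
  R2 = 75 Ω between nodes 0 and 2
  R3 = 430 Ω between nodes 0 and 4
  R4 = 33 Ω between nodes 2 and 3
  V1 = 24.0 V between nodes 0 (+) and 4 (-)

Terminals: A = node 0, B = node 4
Nodal analysis, taking node 4 as the 0 V reference.
Source V1 fixes V_0 = 24 V.
KCL at each unknown node (sum of currents leaving = 0; resistances in Ω):
  Node 1: (V_1 - V_2)/39000 = 0
  Node 2: (V_2 - V_1)/39000 + (V_2 - 24)/75 + (V_2 - V_3)/33 = 0
  Node 3: (V_3 - V_2)/33 = 0
Collecting terms (coefficients in siemens):
  0.00002564·V_1 - 0.00002564·V_2 = 0
  0.04366·V_2 - 0.00002564·V_1 - 0.0303·V_3 = 0.32
  0.0303·V_3 - 0.0303·V_2 = 0
Solving these 3 simultaneous equations (Gaussian elimination) gives:
  V_1 = 24 V, V_2 = 24 V, V_3 = 24 V
Power in each resistor, P = (ΔV)²/R:
  P_R1 = (24 - 24)²/39000 = 0 W
  P_R2 = (24 - 24)²/75 = 0 W
  P_R3 = (24 - 0)²/430 = 1.34 W
  P_R4 = (24 - 24)²/33 = 0 W
P_total = P_R1 + P_R2 + P_R3 + P_R4 = 1.34 W

Final answer: 1.34 W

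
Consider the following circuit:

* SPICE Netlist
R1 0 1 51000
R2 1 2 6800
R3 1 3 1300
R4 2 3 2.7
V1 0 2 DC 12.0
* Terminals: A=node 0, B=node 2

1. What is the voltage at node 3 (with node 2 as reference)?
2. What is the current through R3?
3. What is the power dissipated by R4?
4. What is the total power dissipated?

Nodal analysis, taking node 2 as the 0 V reference.
Source V1 fixes V_0 = 12 V.
KCL at each unknown node (sum of currents leaving = 0; resistances in Ω):
  Node 1: (V_1 - 12)/51000 + (V_1 - 0)/6800 + (V_1 - V_3)/1300 = 0
  Node 3: (V_3 - V_1)/1300 + (V_3 - 0)/2.7 = 0
Collecting terms (coefficients in siemens):
  0.0009359·V_1 - 0.0007692·V_3 = 0.0002353
  0.3711·V_3 - 0.0007692·V_1 = 0
Determinant D = (0.0009359)(0.3711) - (-0.0007692)(-0.0007692) = 0.0003468
V_1 = [(0.0002353)(0.3711) - (-0.0007692)(0)]/D = 0.2518 V
V_3 = [(0.0009359)(0) - (0.0002353)(-0.0007692)]/D = 0.000522 V
Part 1:
  Read off the nodal solution: V_3 = 0.000522 V
Part 2:
  I_R3 = (V_1 - V_3)/R3 = (0.2518 - 0.000522)/1300 = 0.0001933 A
  Magnitude: I_R3 = 0.0001933 A
Part 3:
  I_R4 = (V_2 - V_3)/R4 = (0 - 0.000522)/2.7 = -0.0001933 A
  P_R4 = I_R4² × R4 = (-0.0001933)² × 2.7 = 0.0000001009 W
Part 4:
  Power in each resistor, P = (ΔV)²/R:
    P_R1 = (12 - 0.2518)²/51000 = 0.002706 W
    P_R2 = (0.2518 - 0)²/6800 = 0.000009327 W
    P_R3 = (0.2518 - 0.000522)²/1300 = 0.00004858 W
    P_R4 = (0 - 0.000522)²/2.7 = 0.0000001009 W
  P_total = P_R1 + P_R2 + P_R3 + P_R4 = 0.002764 W

Final answers:
1. V_3 = 0.000522 V
2. I_R3 = 0.0001933 A
3. P_R4 = 1.009e-07 W
4. P_total = 0.002764 W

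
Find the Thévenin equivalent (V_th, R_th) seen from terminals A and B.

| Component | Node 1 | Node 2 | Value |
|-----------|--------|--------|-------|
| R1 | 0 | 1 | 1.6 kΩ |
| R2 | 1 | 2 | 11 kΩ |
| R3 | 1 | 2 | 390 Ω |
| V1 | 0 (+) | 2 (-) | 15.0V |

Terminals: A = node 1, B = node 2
Step 1 — V_th is the open-circuit voltage V_A - V_B (nothing connected across the terminals).
Nodal analysis, taking node 2 as the 0 V reference.
Source V1 fixes V_0 = 15 V.
KCL at each unknown node (sum of currents leaving = 0; resistances in Ω):
  Node 1: (V_1 - 15)/1600 + (V_1 - 0)/11000 + (V_1 - 0)/390 = 0
Collecting terms: 0.00328 × V_1 = 0.009375  =>  V_1 = 2.858 V
V_th = V_1 - V_2 = 2.858 - 0 = 2.858 V
Step 2 — R_th: zero the source — replace V1 by a short circuit (node 2 merges into node 0) — and find the resistance seen between A (node 1) and B (node 0).
Reduce the network between node 1 (A) and node 0 (B) by series/parallel combination:
  Rp1 = R1 ‖ R2 ‖ R3 (parallel, all between nodes 0 and 1) = 1/(1/1600 + 1/11000 + 1/390) = 304.9 Ω
R_th = 304.9 Ω

Final answer: V_th = 2.858 V, R_th = 304.9 Ω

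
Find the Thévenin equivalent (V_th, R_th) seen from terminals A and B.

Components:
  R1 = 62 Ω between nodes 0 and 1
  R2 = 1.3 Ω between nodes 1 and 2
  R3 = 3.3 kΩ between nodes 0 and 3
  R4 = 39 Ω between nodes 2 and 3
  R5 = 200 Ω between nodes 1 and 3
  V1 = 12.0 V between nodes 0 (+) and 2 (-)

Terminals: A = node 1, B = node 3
Step 1 — V_th is the open-circuit voltage V_A - V_B (nothing connected across the terminals).
Nodal analysis, taking node 2 as the 0 V reference.
Source V1 fixes V_0 = 12 V.
KCL at each unknown node (sum of currents leaving = 0; resistances in Ω):
  Node 1: (V_1 - 12)/62 + (V_1 - 0)/1.3 + (V_1 - V_3)/200 = 0
  Node 3: (V_3 - 12)/3300 + (V_3 - 0)/39 + (V_3 - V_1)/200 = 0
Collecting terms (coefficients in siemens):
  0.7904·V_1 - 0.005·V_3 = 0.1935
  0.03094·V_3 - 0.005·V_1 = 0.003636
Determinant D = (0.7904)(0.03094) - (-0.005)(-0.005) = 0.02443
V_1 = [(0.1935)(0.03094) - (-0.005)(0.003636)]/D = 0.2459 V
V_3 = [(0.7904)(0.003636) - (0.1935)(-0.005)]/D = 0.1572 V
V_th = V_1 - V_3 = 0.2459 - 0.1572 = 0.08864 V
Step 2 — R_th: zero the source — replace V1 by a short circuit (node 2 merges into node 0) — and find the resistance seen between A (node 1) and B (node 3).
Reduce the network between node 1 (A) and node 3 (B) by series/parallel combination:
  Rp1 = R1 ‖ R2 (parallel, both between nodes 0 and 1) = 1/(1/62 + 1/1.3) = 1.273 Ω
  Rp2 = R3 ‖ R4 (parallel, both between nodes 0 and 3) = 1/(1/3300 + 1/39) = 38.54 Ω
  Rs1 = Rp1 + Rp2 (series, joined only at node 0) = 1.273 + 38.54 = 39.82 Ω
  Rp3 = R5 ‖ Rs1 (parallel, both between nodes 1 and 3) = 1/(1/200 + 1/39.82) = 33.21 Ω
R_th = 33.21 Ω

Final answer: V_th = 0.08864 V, R_th = 33.21 Ω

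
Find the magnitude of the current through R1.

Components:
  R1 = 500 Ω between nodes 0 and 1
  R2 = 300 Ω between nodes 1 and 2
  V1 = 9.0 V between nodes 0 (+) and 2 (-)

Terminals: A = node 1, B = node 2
Nodal analysis, taking node 2 as the 0 V reference.
Source V1 fixes V_0 = 9 V.
KCL at each unknown node (sum of currents leaving = 0; resistances in Ω):
  Node 1: (V_1 - 9)/500 + (V_1 - 0)/300 = 0
Collecting terms: 0.005333 × V_1 = 0.018  =>  V_1 = 3.375 V
I_R1 = (V_0 - V_1)/R1 = (9 - 3.375)/500 = 0.01125 A
|I_R1| = 0.01125 A

Final answer: |I_R1| = 0.01125 A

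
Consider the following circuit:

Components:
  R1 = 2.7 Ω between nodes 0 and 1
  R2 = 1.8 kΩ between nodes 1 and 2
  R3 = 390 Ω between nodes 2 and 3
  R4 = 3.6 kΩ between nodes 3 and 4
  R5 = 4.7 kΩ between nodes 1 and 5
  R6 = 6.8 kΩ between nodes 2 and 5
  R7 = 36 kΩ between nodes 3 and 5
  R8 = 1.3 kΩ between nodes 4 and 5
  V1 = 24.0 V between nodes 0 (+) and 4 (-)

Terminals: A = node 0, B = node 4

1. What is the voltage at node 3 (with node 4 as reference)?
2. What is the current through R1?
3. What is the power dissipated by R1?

Nodal analysis, taking node 4 as the 0 V reference.
Source V1 fixes V_0 = 24 V.
KCL at each unknown node (sum of currents leaving = 0; resistances in Ω):
  Node 1: (V_1 - 24)/2.7 + (V_1 - V_2)/1800 + (V_1 - V_5)/4700 = 0
  Node 2: (V_2 - V_1)/1800 + (V_2 - V_3)/390 + (V_2 - V_5)/6800 = 0
  Node 3: (V_3 - V_2)/390 + (V_3 - 0)/3600 + (V_3 - V_5)/36000 = 0
  Node 5: (V_5 - V_1)/4700 + (V_5 - V_2)/6800 + (V_5 - V_3)/36000 + (V_5 - 0)/1300 = 0
Collecting terms (coefficients in siemens):
  0.3711·V_1 - 0.0005556·V_2 - 0.0002128·V_5 = 8.889
  0.003267·V_2 - 0.0005556·V_1 - 0.002564·V_3 - 0.0001471·V_5 = 0
  0.00287·V_3 - 0.002564·V_2 - 0.00002778·V_5 = 0
  0.001157·V_5 - 0.0002128·V_1 - 0.0001471·V_2 - 0.00002778·V_3 = 0
Solving these 4 simultaneous equations (Gaussian elimination) gives:
  V_1 = 23.98 V, V_2 = 14.82 V, V_3 = 13.3 V, V_5 = 6.613 V
Part 1:
  Read off the nodal solution: V_3 = 13.3 V
Part 2:
  I_R1 = (V_0 - V_1)/R1 = (24 - 23.98)/2.7 = 0.008782 A
  Magnitude: I_R1 = 0.008782 A
Part 3:
  I_R1 = (V_0 - V_1)/R1 = (24 - 23.98)/2.7 = 0.008782 A
  P_R1 = I_R1² × R1 = (0.008782)² × 2.7 = 0.0002083 W

Final answers:
1. V_3 = 13.3 V
2. I_R1 = 0.008782 A
3. P_R1 = 0.0002083 W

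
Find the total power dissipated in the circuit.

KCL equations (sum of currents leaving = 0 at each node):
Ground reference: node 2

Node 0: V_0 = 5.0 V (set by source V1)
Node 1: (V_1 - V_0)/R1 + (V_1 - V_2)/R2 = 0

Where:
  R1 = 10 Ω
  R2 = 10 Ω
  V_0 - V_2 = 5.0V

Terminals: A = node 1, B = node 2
Nodal analysis, taking node 2 as the 0 V reference.
Source V1 fixes V_0 = 5 V.
KCL at each unknown node (sum of currents leaving = 0; resistances in Ω):
  Node 1: (V_1 - 5)/10 + (V_1 - 0)/10 = 0
Collecting terms: 0.2 × V_1 = 0.5  =>  V_1 = 2.5 V
Power in each resistor, P = (ΔV)²/R:
  P_R1 = (5 - 2.5)²/10 = 0.625 W
  P_R2 = (2.5 - 0)²/10 = 0.625 W
P_total = P_R1 + P_R2 = 1.25 W

Final answer: 1.25 W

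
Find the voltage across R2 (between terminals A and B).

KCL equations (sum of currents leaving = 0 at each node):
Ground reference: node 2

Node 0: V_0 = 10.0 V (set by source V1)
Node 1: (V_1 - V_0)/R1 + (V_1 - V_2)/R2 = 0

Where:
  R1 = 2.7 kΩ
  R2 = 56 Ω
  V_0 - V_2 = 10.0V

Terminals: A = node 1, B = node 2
R1 and R2 are in series across V1 (node 0 → node 1 → node 2), and the output A–B is taken across R2, so this is a voltage divider.
Series current: I = V1/(R1 + R2) = 10/(2700 + 56) = 10/2756 = 0.003628 A
V_R2 = I × R2 = V1 × R2/(R1 + R2) = 10 × 56/2756 = 0.2032 V

Final answer: 0.2032 V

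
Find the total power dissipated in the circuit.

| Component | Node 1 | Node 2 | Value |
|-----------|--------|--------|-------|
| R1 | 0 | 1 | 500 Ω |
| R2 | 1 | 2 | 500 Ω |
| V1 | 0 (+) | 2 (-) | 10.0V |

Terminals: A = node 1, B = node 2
Nodal analysis, taking node 2 as the 0 V reference.
Source V1 fixes V_0 = 10 V.
KCL at each unknown node (sum of currents leaving = 0; resistances in Ω):
  Node 1: (V_1 - 10)/500 + (V_1 - 0)/500 = 0
Collecting terms: 0.004 × V_1 = 0.02  =>  V_1 = 5 V
Power in each resistor, P = (ΔV)²/R:
  P_R1 = (10 - 5)²/500 = 0.05 W
  P_R2 = (5 - 0)²/500 = 0.05 W
P_total = P_R1 + P_R2 = 0.1 W

Final answer: 0.1 W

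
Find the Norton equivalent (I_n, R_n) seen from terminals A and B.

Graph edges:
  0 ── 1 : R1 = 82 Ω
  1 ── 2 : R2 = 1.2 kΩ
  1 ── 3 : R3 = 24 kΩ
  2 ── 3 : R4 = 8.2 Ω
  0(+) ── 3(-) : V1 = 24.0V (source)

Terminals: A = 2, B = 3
Find the Thévenin equivalent first; then I_n = V_th/R_th and R_n = R_th.
Step 1 — V_th is the open-circuit voltage V_A - V_B (nothing connected across the terminals).
Nodal analysis, taking node 3 as the 0 V reference.
Source V1 fixes V_0 = 24 V.
KCL at each unknown node (sum of currents leaving = 0; resistances in Ω):
  Node 1: (V_1 - 24)/82 + (V_1 - V_2)/1200 + (V_1 - 0)/24000 = 0
  Node 2: (V_2 - V_1)/1200 + (V_2 - 0)/8.2 = 0
Collecting terms (coefficients in siemens):
  0.01307·V_1 - 0.0008333·V_2 = 0.2927
  0.1228·V_2 - 0.0008333·V_1 = 0
Determinant D = (0.01307)(0.1228) - (-0.0008333)(-0.0008333) = 0.001604
V_1 = [(0.2927)(0.1228) - (-0.0008333)(0)]/D = 22.4 V
V_2 = [(0.01307)(0) - (0.2927)(-0.0008333)]/D = 0.152 V
V_th = V_2 - V_3 = 0.152 - 0 = 0.152 V
Step 2 — R_th: zero the source — replace V1 by a short circuit (node 3 merges into node 0) — and find the resistance seen between A (node 2) and B (node 0).
Reduce the network between node 2 (A) and node 0 (B) by series/parallel combination:
  Rp1 = R1 ‖ R3 (parallel, both between nodes 0 and 1) = 1/(1/82 + 1/24000) = 81.72 Ω
  Rs1 = R2 + Rp1 (series, joined only at node 1) = 1200 + 81.72 = 1282 Ω
  Rp2 = R4 ‖ Rs1 (parallel, both between nodes 0 and 2) = 1/(1/8.2 + 1/1282) = 8.148 Ω
R_th = 8.148 Ω
I_n = V_th/R_th = 0.152/8.148 = 0.01866 A, and R_n = R_th = 8.148 Ω

Final answer: I_n = 0.01866 A, R_n = 8.148 Ω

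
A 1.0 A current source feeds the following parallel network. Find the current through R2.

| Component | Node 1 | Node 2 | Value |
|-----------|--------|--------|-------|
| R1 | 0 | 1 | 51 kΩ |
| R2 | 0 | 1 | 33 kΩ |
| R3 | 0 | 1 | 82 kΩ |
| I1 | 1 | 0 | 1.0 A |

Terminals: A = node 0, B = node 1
All resistors sit directly between nodes 0 and 1, so they are in parallel and share one voltage V; the full source current 1 A splits among them.
1/R_par = 1/51000 + 1/33000 + 1/82000 = 0.00006211 S  =>  R_par = 16100 Ω
V = I × R_par = 1 × 16100 = 16100 V
I_R2 = V/R2 = 16100/33000 = 0.4879 A

Final answer: 0.4879 A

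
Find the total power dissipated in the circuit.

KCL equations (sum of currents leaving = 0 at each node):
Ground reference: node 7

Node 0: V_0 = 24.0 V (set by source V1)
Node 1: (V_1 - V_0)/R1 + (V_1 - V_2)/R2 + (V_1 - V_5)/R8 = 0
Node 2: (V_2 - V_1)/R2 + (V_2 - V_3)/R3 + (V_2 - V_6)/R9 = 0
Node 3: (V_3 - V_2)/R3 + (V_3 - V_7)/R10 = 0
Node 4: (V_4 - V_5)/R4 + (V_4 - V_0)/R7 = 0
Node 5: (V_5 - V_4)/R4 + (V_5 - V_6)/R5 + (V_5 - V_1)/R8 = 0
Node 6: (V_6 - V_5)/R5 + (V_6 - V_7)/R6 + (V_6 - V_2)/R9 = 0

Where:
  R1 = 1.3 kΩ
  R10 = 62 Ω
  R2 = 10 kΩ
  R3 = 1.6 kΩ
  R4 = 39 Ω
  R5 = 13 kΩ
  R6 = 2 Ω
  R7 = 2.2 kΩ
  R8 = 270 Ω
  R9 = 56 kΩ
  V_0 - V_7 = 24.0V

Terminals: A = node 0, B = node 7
Nodal analysis, taking node 7 as the 0 V reference.
Source V1 fixes V_0 = 24 V.
KCL at each unknown node (sum of currents leaving = 0; resistances in Ω):
  Node 1: (V_1 - 24)/1300 + (V_1 - V_2)/10000 + (V_1 - V_5)/270 = 0
  Node 2: (V_2 - V_1)/10000 + (V_2 - V_3)/1600 + (V_2 - V_6)/56000 = 0
  Node 3: (V_3 - V_2)/1600 + (V_3 - 0)/62 = 0
  Node 4: (V_4 - V_5)/39 + (V_4 - 24)/2200 = 0
  Node 5: (V_5 - V_4)/39 + (V_5 - V_6)/13000 + (V_5 - V_1)/270 = 0
  Node 6: (V_6 - V_5)/13000 + (V_6 - 0)/2 + (V_6 - V_2)/56000 = 0
Collecting terms (coefficients in siemens):
  0.004573·V_1 - 0.0001·V_2 - 0.003704·V_5 = 0.01846
  0.0007429·V_2 - 0.0001·V_1 - 0.000625·V_3 - 0.00001786·V_6 = 0
  0.01675·V_3 - 0.000625·V_2 = 0
  0.0261·V_4 - 0.02564·V_5 = 0.01091
  0.02942·V_5 - 0.003704·V_1 - 0.02564·V_4 - 0.00007692·V_6 = 0
  0.5001·V_6 - 0.00001786·V_2 - 0.00007692·V_5 = 0
Solving these 6 simultaneous equations (Gaussian elimination) gives:
  V_1 = 21.2 V, V_2 = 2.946 V, V_3 = 0.1099 V, V_4 = 21.16 V
  V_5 = 21.11 V, V_6 = 0.003352 V
Power in each resistor, P = (ΔV)²/R:
  P_R1 = (24 - 21.2)²/1300 = 0.006045 W
  P_R2 = (21.2 - 2.946)²/10000 = 0.03331 W
  P_R3 = (2.946 - 0.1099)²/1600 = 0.005027 W
  P_R4 = (21.16 - 21.11)²/39 = 0.0000651 W
  P_R5 = (21.11 - 0.003352)²/13000 = 0.03426 W
  P_R6 = (0.003352 - 0)²/2 = 0.000005617 W
  P_R7 = (24 - 21.16)²/2200 = 0.003672 W
  P_R8 = (21.2 - 21.11)²/270 = 0.00002965 W
  P_R9 = (2.946 - 0.003352)²/56000 = 0.0001546 W
  P_R10 = (0.1099 - 0)²/62 = 0.0001948 W
P_total = P_R1 + P_R2 + P_R3 + P_R4 + P_R5 + P_R6 + P_R7 + P_R8 + P_R9 + P_R10 = 0.08276 W

Final answer: 0.08276 W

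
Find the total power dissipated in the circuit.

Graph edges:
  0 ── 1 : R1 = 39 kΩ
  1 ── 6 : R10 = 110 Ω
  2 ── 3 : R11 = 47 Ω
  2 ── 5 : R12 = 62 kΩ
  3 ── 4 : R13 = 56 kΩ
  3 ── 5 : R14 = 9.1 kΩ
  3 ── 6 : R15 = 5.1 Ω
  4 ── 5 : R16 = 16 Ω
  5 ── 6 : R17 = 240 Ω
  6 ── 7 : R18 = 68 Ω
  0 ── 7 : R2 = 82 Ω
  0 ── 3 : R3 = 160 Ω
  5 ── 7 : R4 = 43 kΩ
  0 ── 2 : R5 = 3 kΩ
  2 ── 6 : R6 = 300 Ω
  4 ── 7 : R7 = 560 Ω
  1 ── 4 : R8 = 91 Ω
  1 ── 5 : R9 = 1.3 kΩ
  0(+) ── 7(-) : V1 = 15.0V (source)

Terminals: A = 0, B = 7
Nodal analysis, taking node 7 as the 0 V reference.
Source V1 fixes V_0 = 15 V.
KCL at each unknown node (sum of currents leaving = 0; resistances in Ω):
  Node 1: (V_1 - 15)/39000 + (V_1 - V_4)/91 + (V_1 - V_5)/1300 + (V_1 - V_6)/110 = 0
  Node 2: (V_2 - 15)/3000 + (V_2 - V_6)/300 + (V_2 - V_3)/47 + (V_2 - V_5)/62000 = 0
  Node 3: (V_3 - 15)/160 + (V_3 - V_2)/47 + (V_3 - V_4)/56000 + (V_3 - V_5)/9100 + (V_3 - V_6)/5.1 = 0
  Node 4: (V_4 - 0)/560 + (V_4 - V_1)/91 + (V_4 - V_3)/56000 + (V_4 - V_5)/16 = 0
  Node 5: (V_5 - 0)/43000 + (V_5 - V_1)/1300 + (V_5 - V_2)/62000 + (V_5 - V_3)/9100 + (V_5 - V_4)/16 + (V_5 - V_6)/240 = 0
  Node 6: (V_6 - V_2)/300 + (V_6 - V_1)/110 + (V_6 - V_3)/5.1 + (V_6 - V_5)/240 + (V_6 - 0)/68 = 0
Collecting terms (coefficients in siemens):
  0.02087·V_1 - 0.01099·V_4 - 0.0007692·V_5 - 0.009091·V_6 = 0.0003846
  0.02496·V_2 - 0.02128·V_3 - 0.00001613·V_5 - 0.003333·V_6 = 0.005
  0.2237·V_3 - 0.02128·V_2 - 0.00001786·V_4 - 0.0001099·V_5 - 0.1961·V_6 = 0.09375
  0.07529·V_4 - 0.01099·V_1 - 0.00001786·V_3 - 0.0625·V_5 = 0
  0.06759·V_5 - 0.0007692·V_1 - 0.00001613·V_2 - 0.0001099·V_3 - 0.0625·V_4 - 0.004167·V_6 = 0
  0.2274·V_6 - 0.009091·V_1 - 0.003333·V_2 - 0.1961·V_3 - 0.004167·V_5 = 0
Solving these 6 simultaneous equations (Gaussian elimination) gives:
  V_1 = 3.873 V, V_2 = 4.677 V, V_3 = 4.584 V, V_4 = 3.56 V
  V_5 = 3.606 V, V_6 = 4.242 V
Power in each resistor, P = (ΔV)²/R:
  P_R1 = (15 - 3.873)²/39000 = 0.003175 W
  P_R2 = (15 - 0)²/82 = 2.744 W
  P_R3 = (15 - 4.584)²/160 = 0.6781 W
  P_R4 = (3.606 - 0)²/43000 = 0.0003024 W
  P_R5 = (15 - 4.677)²/3000 = 0.03552 W
  P_R6 = (4.677 - 4.242)²/300 = 0.0006288 W
  P_R7 = (3.56 - 0)²/560 = 0.02263 W
  P_R8 = (3.873 - 3.56)²/91 = 0.001077 W
  P_R9 = (3.873 - 3.606)²/1300 = 0.00005473 W
  P_R10 = (3.873 - 4.242)²/110 = 0.001242 W
  P_R11 = (4.677 - 4.584)²/47 = 0.0001835 W
  P_R12 = (4.677 - 3.606)²/62000 = 0.00001849 W
  P_R13 = (4.584 - 3.56)²/56000 = 0.00001873 W
  P_R14 = (4.584 - 3.606)²/9100 = 0.0001051 W
  P_R15 = (4.584 - 4.242)²/5.1 = 0.02286 W
  P_R16 = (3.56 - 3.606)²/16 = 0.0001343 W
  P_R17 = (3.606 - 4.242)²/240 = 0.001687 W
  P_R18 = (4.242 - 0)²/68 = 0.2647 W
P_total = P_R1 + P_R2 + P_R3 + P_R4 + P_R5 + P_R6 + P_R7 + P_R8 + P_R9 + P_R10 + P_R11 + P_R12 + P_R13 + P_R14 + P_R15 + P_R16 + P_R17 + P_R18 = 3.776 W

Final answer: 3.776 W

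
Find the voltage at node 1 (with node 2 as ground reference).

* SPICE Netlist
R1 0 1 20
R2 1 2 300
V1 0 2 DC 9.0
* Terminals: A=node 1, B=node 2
Nodal analysis, taking node 2 as the 0 V reference.
Source V1 fixes V_0 = 9 V.
KCL at each unknown node (sum of currents leaving = 0; resistances in Ω):
  Node 1: (V_1 - 9)/20 + (V_1 - 0)/300 = 0
Collecting terms: 0.05333 × V_1 = 0.45  =>  V_1 = 8.438 V
The requested potential is V_1 = 8.438 V.

Final answer: V_1 = 8.438 V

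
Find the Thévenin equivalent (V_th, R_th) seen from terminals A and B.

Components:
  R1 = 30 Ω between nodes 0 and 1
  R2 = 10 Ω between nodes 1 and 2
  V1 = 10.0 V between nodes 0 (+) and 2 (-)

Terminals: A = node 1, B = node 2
Step 1 — V_th is the open-circuit voltage V_A - V_B (nothing connected across the terminals).
Nodal analysis, taking node 2 as the 0 V reference.
Source V1 fixes V_0 = 10 V.
KCL at each unknown node (sum of currents leaving = 0; resistances in Ω):
  Node 1: (V_1 - 10)/30 + (V_1 - 0)/10 = 0
Collecting terms: 0.1333 × V_1 = 0.3333  =>  V_1 = 2.5 V
V_th = V_1 - V_2 = 2.5 - 0 = 2.5 V
Step 2 — R_th: zero the source — replace V1 by a short circuit (node 2 merges into node 0) — and find the resistance seen between A (node 1) and B (node 0).
Reduce the network between node 1 (A) and node 0 (B) by series/parallel combination:
  Rp1 = R1 ‖ R2 (parallel, both between nodes 0 and 1) = 1/(1/30 + 1/10) = 7.5 Ω
R_th = 7.5 Ω

Final answer: V_th = 2.5 V, R_th = 7.5 Ω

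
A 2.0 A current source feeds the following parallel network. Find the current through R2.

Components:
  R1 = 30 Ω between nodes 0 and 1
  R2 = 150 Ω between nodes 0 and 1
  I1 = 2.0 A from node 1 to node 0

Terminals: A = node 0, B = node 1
All resistors sit directly between nodes 0 and 1, so they are in parallel and share one voltage V; the full source current 2 A splits among them.
1/R_par = 1/30 + 1/150 = 0.04 S  =>  R_par = 25 Ω
V = I × R_par = 2 × 25 = 50 V
I_R2 = V/R2 = 50/150 = 0.3333 A

Final answer: 0.3333 A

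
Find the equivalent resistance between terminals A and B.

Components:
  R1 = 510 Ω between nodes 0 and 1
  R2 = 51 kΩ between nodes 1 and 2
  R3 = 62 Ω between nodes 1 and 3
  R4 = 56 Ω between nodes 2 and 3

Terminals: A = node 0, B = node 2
Reduce the network between node 0 (A) and node 2 (B) by series/parallel combination:
  Rs1 = R3 + R4 (series, joined only at node 3) = 62 + 56 = 118 Ω
  Rp1 = R2 ‖ Rs1 (parallel, both between nodes 1 and 2) = 1/(1/51000 + 1/118) = 117.7 Ω
  Rs2 = R1 + Rp1 (series, joined only at node 1) = 510 + 117.7 = 627.7 Ω
R_eq = 627.7 Ω

Final answer: 627.7 Ω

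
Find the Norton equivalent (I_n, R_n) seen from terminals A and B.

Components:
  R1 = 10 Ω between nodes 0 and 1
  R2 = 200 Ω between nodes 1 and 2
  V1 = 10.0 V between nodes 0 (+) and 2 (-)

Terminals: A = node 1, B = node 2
Find the Thévenin equivalent first; then I_n = V_th/R_th and R_n = R_th.
Step 1 — V_th is the open-circuit voltage V_A - V_B (nothing connected across the terminals).
Nodal analysis, taking node 2 as the 0 V reference.
Source V1 fixes V_0 = 10 V.
KCL at each unknown node (sum of currents leaving = 0; resistances in Ω):
  Node 1: (V_1 - 10)/10 + (V_1 - 0)/200 = 0
Collecting terms: 0.105 × V_1 = 1  =>  V_1 = 9.524 V
V_th = V_1 - V_2 = 9.524 - 0 = 9.524 V
Step 2 — R_th: zero the source — replace V1 by a short circuit (node 2 merges into node 0) — and find the resistance seen between A (node 1) and B (node 0).
Reduce the network between node 1 (A) and node 0 (B) by series/parallel combination:
  Rp1 = R1 ‖ R2 (parallel, both between nodes 0 and 1) = 1/(1/10 + 1/200) = 9.524 Ω
R_th = 9.524 Ω
I_n = V_th/R_th = 9.524/9.524 = 1 A, and R_n = R_th = 9.524 Ω

Final answer: I_n = 1 A, R_n = 9.524 Ω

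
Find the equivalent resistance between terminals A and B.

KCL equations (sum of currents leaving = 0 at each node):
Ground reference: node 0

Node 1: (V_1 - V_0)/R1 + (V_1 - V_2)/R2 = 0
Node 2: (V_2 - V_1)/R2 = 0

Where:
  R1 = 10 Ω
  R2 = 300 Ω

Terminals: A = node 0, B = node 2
Reduce the network between node 0 (A) and node 2 (B) by series/parallel combination:
  Rs1 = R1 + R2 (series, joined only at node 1) = 10 + 300 = 310 Ω
R_eq = 310 Ω

Final answer: 310 Ω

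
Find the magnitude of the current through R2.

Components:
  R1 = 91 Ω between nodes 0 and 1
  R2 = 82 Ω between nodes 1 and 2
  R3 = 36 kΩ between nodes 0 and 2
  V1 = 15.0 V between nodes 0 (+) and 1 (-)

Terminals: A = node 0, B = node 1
Nodal analysis, taking node 1 as the 0 V reference.
Source V1 fixes V_0 = 15 V.
KCL at each unknown node (sum of currents leaving = 0; resistances in Ω):
  Node 2: (V_2 - 0)/82 + (V_2 - 15)/36000 = 0
Collecting terms: 0.01222 × V_2 = 0.0004167  =>  V_2 = 0.03409 V
I_R2 = (V_1 - V_2)/R2 = (0 - 0.03409)/82 = -0.0004157 A
|I_R2| = 0.0004157 A

Final answer: |I_R2| = 0.0004157 A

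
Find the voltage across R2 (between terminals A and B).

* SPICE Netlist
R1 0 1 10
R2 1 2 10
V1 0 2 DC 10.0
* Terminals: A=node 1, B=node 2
R1 and R2 are in series across V1 (node 0 → node 1 → node 2), and the output A–B is taken across R2, so this is a voltage divider.
Series current: I = V1/(R1 + R2) = 10/(10 + 10) = 10/20 = 0.5 A
V_R2 = I × R2 = V1 × R2/(R1 + R2) = 10 × 10/20 = 5 V

Final answer: 5 V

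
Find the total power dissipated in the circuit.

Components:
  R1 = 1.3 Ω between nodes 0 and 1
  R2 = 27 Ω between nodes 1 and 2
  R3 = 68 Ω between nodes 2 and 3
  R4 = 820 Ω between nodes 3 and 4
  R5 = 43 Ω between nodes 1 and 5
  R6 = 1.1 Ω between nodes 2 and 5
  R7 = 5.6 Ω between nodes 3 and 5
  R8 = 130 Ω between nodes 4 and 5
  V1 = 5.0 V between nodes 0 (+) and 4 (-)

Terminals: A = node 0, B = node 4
Nodal analysis, taking node 4 as the 0 V reference.
Source V1 fixes V_0 = 5 V.
KCL at each unknown node (sum of currents leaving = 0; resistances in Ω):
  Node 1: (V_1 - 5)/1.3 + (V_1 - V_2)/27 + (V_1 - V_5)/43 = 0
  Node 2: (V_2 - V_1)/27 + (V_2 - V_3)/68 + (V_2 - V_5)/1.1 = 0
  Node 3: (V_3 - V_2)/68 + (V_3 - 0)/820 + (V_3 - V_5)/5.6 = 0
  Node 5: (V_5 - V_1)/43 + (V_5 - V_2)/1.1 + (V_5 - V_3)/5.6 + (V_5 - 0)/130 = 0
Collecting terms (coefficients in siemens):
  0.8295·V_1 - 0.03704·V_2 - 0.02326·V_5 = 3.846
  0.9608·V_2 - 0.03704·V_1 - 0.01471·V_3 - 0.9091·V_5 = 0
  0.1945·V_3 - 0.01471·V_2 - 0.1786·V_5 = 0
  1.119·V_5 - 0.02326·V_1 - 0.9091·V_2 - 0.1786·V_3 = 0
Solving these 4 simultaneous equations (Gaussian elimination) gives:
  V_1 = 4.95 V, V_2 = 4.325 V, V_3 = 4.275 V, V_5 = 4.3 V
Power in each resistor, P = (ΔV)²/R:
  P_R1 = (5 - 4.95)²/1.3 = 0.001906 W
  P_R2 = (4.95 - 4.325)²/27 = 0.01449 W
  P_R3 = (4.325 - 4.275)²/68 = 0.00003644 W
  P_R4 = (4.275 - 0)²/820 = 0.02229 W
  P_R5 = (4.95 - 4.3)²/43 = 0.009833 W
  P_R6 = (4.325 - 4.3)²/1.1 = 0.0005537 W
  P_R7 = (4.275 - 4.3)²/5.6 = 0.0001125 W
  P_R8 = (0 - 4.3)²/130 = 0.1422 W
P_total = P_R1 + P_R2 + P_R3 + P_R4 + P_R5 + P_R6 + P_R7 + P_R8 = 0.1915 W

Final answer: 0.1915 W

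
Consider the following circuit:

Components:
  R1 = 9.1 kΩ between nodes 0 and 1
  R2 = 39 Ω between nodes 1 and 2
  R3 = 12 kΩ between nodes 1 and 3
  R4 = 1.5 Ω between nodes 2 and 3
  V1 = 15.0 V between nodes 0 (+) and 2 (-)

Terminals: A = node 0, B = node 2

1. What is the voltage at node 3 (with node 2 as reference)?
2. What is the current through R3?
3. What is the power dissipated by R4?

Nodal analysis, taking node 2 as the 0 V reference.
Source V1 fixes V_0 = 15 V.
KCL at each unknown node (sum of currents leaving = 0; resistances in Ω):
  Node 1: (V_1 - 15)/9100 + (V_1 - 0)/39 + (V_1 - V_3)/12000 = 0
  Node 3: (V_3 - V_1)/12000 + (V_3 - 0)/1.5 = 0
Collecting terms (coefficients in siemens):
  0.02583·V_1 - 0.00008333·V_3 = 0.001648
  0.6667·V_3 - 0.00008333·V_1 = 0
Determinant D = (0.02583)(0.6667) - (-0.00008333)(-0.00008333) = 0.01722
V_1 = [(0.001648)(0.6667) - (-0.00008333)(0)]/D = 0.0638 V
V_3 = [(0.02583)(0) - (0.001648)(-0.00008333)]/D = 0.000007975 V
Part 1:
  Read off the nodal solution: V_3 = 0.000007975 V
Part 2:
  I_R3 = (V_1 - V_3)/R3 = (0.0638 - 0.000007975)/12000 = 0.000005316 A
  Magnitude: I_R3 = 0.000005316 A
Part 3:
  I_R4 = (V_2 - V_3)/R4 = (0 - 0.000007975)/1.5 = -0.000005316 A
  P_R4 = I_R4² × R4 = (-0.000005316)² × 1.5 = 0.0000000000424 W

Final answers:
1. V_3 = 7.975e-06 V
2. I_R3 = 5.316e-06 A
3. P_R4 = 4.24e-11 W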